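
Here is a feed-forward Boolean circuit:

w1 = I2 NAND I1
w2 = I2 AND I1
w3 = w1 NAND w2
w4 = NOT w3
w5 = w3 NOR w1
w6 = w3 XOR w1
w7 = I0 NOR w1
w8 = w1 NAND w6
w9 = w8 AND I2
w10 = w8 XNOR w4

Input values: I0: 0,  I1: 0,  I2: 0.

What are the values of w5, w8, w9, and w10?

w5 = 0, w8 = 1, w9 = 0, w10 = 0

w1 = I2 NAND I1 = 0 NAND 0 = 1
w2 = I2 AND I1 = 0 AND 0 = 0
w3 = w1 NAND w2 = 1 NAND 0 = 1
w4 = NOT w3 = NOT 1 = 0
w5 = w3 NOR w1 = 1 NOR 1 = 0
w6 = w3 XOR w1 = 1 XOR 1 = 0
w8 = w1 NAND w6 = 1 NAND 0 = 1
w9 = w8 AND I2 = 1 AND 0 = 0
w10 = w8 XNOR w4 = 1 XNOR 0 = 0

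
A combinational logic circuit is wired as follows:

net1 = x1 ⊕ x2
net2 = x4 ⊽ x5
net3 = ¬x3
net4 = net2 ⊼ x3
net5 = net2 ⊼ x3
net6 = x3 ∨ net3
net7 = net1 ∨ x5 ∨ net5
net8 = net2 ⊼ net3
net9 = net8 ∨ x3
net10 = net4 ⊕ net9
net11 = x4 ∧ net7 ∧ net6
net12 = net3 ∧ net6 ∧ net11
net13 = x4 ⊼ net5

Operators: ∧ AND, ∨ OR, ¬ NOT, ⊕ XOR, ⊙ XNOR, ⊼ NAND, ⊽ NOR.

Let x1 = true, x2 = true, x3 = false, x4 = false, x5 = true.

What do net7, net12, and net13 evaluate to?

net1 = x1 XOR x2 = true XOR true = false
net2 = x4 NOR x5 = false NOR true = false
net3 = NOT x3 = NOT false = true
net5 = net2 NAND x3 = false NAND false = true
net6 = x3 OR net3 = false OR true = true
net7 = net1 OR x5 OR net5 = false OR true OR true = true
net11 = x4 AND net7 AND net6 = false AND true AND true = false
net12 = net3 AND net6 AND net11 = true AND true AND false = false
net13 = x4 NAND net5 = false NAND true = true

net7 = true  net12 = false  net13 = true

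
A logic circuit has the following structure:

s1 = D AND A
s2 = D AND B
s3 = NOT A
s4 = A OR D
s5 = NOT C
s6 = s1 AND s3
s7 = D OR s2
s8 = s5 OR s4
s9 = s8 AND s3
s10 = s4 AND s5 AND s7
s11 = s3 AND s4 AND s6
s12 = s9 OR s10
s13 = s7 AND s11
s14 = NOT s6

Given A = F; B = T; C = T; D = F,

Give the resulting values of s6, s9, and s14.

s1 = D AND A = F AND F = F
s3 = NOT A = NOT F = T
s4 = A OR D = F OR F = F
s5 = NOT C = NOT T = F
s6 = s1 AND s3 = F AND T = F
s8 = s5 OR s4 = F OR F = F
s9 = s8 AND s3 = F AND T = F
s14 = NOT s6 = NOT F = T

s6 = F  s9 = F  s14 = T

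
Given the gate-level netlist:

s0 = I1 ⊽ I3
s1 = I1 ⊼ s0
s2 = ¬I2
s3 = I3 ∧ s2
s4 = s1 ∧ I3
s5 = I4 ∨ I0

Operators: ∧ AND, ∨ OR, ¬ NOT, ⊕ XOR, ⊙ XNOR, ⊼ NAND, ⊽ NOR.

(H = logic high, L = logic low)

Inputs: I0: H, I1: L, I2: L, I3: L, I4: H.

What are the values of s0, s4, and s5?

s0 = I1 NOR I3 = L NOR L = H
s1 = I1 NAND s0 = L NAND H = H
s4 = s1 AND I3 = H AND L = L
s5 = I4 OR I0 = H OR H = H

s0 = H  s4 = L  s5 = H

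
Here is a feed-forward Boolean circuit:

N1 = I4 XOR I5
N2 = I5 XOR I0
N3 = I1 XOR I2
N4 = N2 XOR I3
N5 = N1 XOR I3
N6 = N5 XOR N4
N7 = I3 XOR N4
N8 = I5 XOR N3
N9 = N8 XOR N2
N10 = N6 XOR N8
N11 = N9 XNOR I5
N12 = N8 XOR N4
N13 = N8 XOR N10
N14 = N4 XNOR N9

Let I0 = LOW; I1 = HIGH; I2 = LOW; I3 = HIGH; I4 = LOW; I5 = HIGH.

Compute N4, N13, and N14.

N4 = LOW; N13 = LOW; N14 = LOW

N1 = I4 XOR I5 = LOW XOR HIGH = HIGH
N2 = I5 XOR I0 = HIGH XOR LOW = HIGH
N3 = I1 XOR I2 = HIGH XOR LOW = HIGH
N4 = N2 XOR I3 = HIGH XOR HIGH = LOW
N5 = N1 XOR I3 = HIGH XOR HIGH = LOW
N6 = N5 XOR N4 = LOW XOR LOW = LOW
N8 = I5 XOR N3 = HIGH XOR HIGH = LOW
N9 = N8 XOR N2 = LOW XOR HIGH = HIGH
N10 = N6 XOR N8 = LOW XOR LOW = LOW
N13 = N8 XOR N10 = LOW XOR LOW = LOW
N14 = N4 XNOR N9 = LOW XNOR HIGH = LOW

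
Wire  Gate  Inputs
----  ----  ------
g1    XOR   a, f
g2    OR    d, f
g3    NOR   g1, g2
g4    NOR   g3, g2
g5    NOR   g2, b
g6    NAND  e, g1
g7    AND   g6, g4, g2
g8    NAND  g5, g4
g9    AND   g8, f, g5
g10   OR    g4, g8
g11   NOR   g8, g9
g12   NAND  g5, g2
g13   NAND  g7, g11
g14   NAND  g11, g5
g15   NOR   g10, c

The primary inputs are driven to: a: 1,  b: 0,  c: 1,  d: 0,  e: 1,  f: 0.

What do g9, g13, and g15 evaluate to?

g9 = 0  g13 = 1  g15 = 0

g1 = a XOR f = 1 XOR 0 = 1
g2 = d OR f = 0 OR 0 = 0
g3 = g1 NOR g2 = 1 NOR 0 = 0
g4 = g3 NOR g2 = 0 NOR 0 = 1
g5 = g2 NOR b = 0 NOR 0 = 1
g6 = e NAND g1 = 1 NAND 1 = 0
g7 = g6 AND g4 AND g2 = 0 AND 1 AND 0 = 0
g8 = g5 NAND g4 = 1 NAND 1 = 0
g9 = g8 AND f AND g5 = 0 AND 0 AND 1 = 0
g10 = g4 OR g8 = 1 OR 0 = 1
g11 = g8 NOR g9 = 0 NOR 0 = 1
g13 = g7 NAND g11 = 0 NAND 1 = 1
g15 = g10 NOR c = 1 NOR 1 = 0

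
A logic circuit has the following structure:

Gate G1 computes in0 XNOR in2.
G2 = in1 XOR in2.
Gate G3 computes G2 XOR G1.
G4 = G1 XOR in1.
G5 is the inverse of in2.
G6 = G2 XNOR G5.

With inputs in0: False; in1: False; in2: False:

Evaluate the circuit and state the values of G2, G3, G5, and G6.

G2 = False, G3 = True, G5 = True, G6 = False

G1 = in0 XNOR in2 = False XNOR False = True
G2 = in1 XOR in2 = False XOR False = False
G3 = G2 XOR G1 = False XOR True = True
G5 = NOT in2 = NOT False = True
G6 = G2 XNOR G5 = False XNOR True = False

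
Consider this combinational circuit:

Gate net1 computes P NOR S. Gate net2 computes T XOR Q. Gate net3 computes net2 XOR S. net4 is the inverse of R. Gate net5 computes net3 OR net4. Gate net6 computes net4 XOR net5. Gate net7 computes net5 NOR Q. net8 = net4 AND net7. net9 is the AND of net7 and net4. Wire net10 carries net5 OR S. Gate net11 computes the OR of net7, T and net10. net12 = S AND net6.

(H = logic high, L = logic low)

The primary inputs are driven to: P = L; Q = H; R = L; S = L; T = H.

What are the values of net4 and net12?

net4 = H, net12 = L

net2 = T XOR Q = H XOR H = L
net3 = net2 XOR S = L XOR L = L
net4 = NOT R = NOT L = H
net5 = net3 OR net4 = L OR H = H
net6 = net4 XOR net5 = H XOR H = L
net12 = S AND net6 = L AND L = L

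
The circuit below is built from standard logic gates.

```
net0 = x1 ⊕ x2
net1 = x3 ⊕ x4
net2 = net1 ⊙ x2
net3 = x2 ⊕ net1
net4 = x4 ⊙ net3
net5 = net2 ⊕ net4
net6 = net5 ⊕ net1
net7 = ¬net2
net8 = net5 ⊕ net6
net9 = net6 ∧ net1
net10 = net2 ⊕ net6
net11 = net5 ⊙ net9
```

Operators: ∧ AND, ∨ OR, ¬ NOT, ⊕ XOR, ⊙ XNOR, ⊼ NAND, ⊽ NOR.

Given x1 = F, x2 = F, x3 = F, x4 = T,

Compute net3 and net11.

net3 = T; net11 = F

net1 = x3 XOR x4 = F XOR T = T
net2 = net1 XNOR x2 = T XNOR F = F
net3 = x2 XOR net1 = F XOR T = T
net4 = x4 XNOR net3 = T XNOR T = T
net5 = net2 XOR net4 = F XOR T = T
net6 = net5 XOR net1 = T XOR T = F
net9 = net6 AND net1 = F AND T = F
net11 = net5 XNOR net9 = T XNOR F = F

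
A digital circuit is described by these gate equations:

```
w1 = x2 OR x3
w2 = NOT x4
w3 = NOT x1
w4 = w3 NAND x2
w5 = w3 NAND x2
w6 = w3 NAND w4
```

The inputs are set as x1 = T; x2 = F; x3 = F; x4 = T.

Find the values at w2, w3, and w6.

w2 = NOT x4 = NOT T = F
w3 = NOT x1 = NOT T = F
w4 = w3 NAND x2 = F NAND F = T
w6 = w3 NAND w4 = F NAND T = T

w2 = F, w3 = F, w6 = T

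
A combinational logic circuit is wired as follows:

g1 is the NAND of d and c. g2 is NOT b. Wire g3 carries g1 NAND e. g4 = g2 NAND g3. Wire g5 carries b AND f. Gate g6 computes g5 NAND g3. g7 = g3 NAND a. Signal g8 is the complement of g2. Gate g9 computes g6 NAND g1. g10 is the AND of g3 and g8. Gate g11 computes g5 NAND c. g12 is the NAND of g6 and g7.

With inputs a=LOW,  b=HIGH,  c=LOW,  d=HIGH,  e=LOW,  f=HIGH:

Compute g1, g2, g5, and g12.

g1 = HIGH, g2 = LOW, g5 = HIGH, g12 = HIGH

g1 = d NAND c = HIGH NAND LOW = HIGH
g2 = NOT b = NOT HIGH = LOW
g3 = g1 NAND e = HIGH NAND LOW = HIGH
g5 = b AND f = HIGH AND HIGH = HIGH
g6 = g5 NAND g3 = HIGH NAND HIGH = LOW
g7 = g3 NAND a = HIGH NAND LOW = HIGH
g12 = g6 NAND g7 = LOW NAND HIGH = HIGH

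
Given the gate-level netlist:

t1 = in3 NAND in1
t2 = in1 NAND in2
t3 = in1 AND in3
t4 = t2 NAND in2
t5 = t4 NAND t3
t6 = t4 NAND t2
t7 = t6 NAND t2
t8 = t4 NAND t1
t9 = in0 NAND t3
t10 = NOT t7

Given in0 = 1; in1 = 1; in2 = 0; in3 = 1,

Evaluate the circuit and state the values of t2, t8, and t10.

t1 = in3 NAND in1 = 1 NAND 1 = 0
t2 = in1 NAND in2 = 1 NAND 0 = 1
t4 = t2 NAND in2 = 1 NAND 0 = 1
t6 = t4 NAND t2 = 1 NAND 1 = 0
t7 = t6 NAND t2 = 0 NAND 1 = 1
t8 = t4 NAND t1 = 1 NAND 0 = 1
t10 = NOT t7 = NOT 1 = 0

t2 = 1; t8 = 1; t10 = 0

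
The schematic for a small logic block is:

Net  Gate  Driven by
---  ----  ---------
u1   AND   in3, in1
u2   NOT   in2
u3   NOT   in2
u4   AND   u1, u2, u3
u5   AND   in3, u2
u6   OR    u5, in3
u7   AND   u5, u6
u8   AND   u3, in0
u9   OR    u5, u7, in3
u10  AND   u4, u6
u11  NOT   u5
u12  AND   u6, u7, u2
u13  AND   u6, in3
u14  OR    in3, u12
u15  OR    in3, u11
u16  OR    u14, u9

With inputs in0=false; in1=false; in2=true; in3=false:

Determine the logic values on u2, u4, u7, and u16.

u1 = in3 AND in1 = false AND false = false
u2 = NOT in2 = NOT true = false
u3 = NOT in2 = NOT true = false
u4 = u1 AND u2 AND u3 = false AND false AND false = false
u5 = in3 AND u2 = false AND false = false
u6 = u5 OR in3 = false OR false = false
u7 = u5 AND u6 = false AND false = false
u9 = u5 OR u7 OR in3 = false OR false OR false = false
u12 = u6 AND u7 AND u2 = false AND false AND false = false
u14 = in3 OR u12 = false OR false = false
u16 = u14 OR u9 = false OR false = false

u2 = false  u4 = false  u7 = false  u16 = false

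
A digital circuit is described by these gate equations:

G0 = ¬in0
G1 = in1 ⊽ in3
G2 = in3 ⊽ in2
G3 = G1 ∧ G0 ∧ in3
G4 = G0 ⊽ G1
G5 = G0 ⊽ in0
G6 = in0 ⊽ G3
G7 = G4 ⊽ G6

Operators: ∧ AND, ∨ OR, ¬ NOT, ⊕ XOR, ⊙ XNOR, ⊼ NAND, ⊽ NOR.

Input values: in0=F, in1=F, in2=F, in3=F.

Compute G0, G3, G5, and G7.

G0 = T  G3 = F  G5 = F  G7 = F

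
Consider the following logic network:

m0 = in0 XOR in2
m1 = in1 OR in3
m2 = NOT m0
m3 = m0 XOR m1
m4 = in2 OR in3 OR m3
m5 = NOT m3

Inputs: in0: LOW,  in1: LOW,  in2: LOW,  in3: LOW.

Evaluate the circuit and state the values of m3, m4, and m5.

m0 = in0 XOR in2 = LOW XOR LOW = LOW
m1 = in1 OR in3 = LOW OR LOW = LOW
m3 = m0 XOR m1 = LOW XOR LOW = LOW
m4 = in2 OR in3 OR m3 = LOW OR LOW OR LOW = LOW
m5 = NOT m3 = NOT LOW = HIGH

m3 = LOW, m4 = LOW, m5 = HIGH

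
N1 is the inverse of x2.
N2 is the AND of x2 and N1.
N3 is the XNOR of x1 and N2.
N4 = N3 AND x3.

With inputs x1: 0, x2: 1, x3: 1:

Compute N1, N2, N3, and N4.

N1 = NOT x2 = NOT 1 = 0
N2 = x2 AND N1 = 1 AND 0 = 0
N3 = x1 XNOR N2 = 0 XNOR 0 = 1
N4 = N3 AND x3 = 1 AND 1 = 1

N1 = 0  N2 = 0  N3 = 1  N4 = 1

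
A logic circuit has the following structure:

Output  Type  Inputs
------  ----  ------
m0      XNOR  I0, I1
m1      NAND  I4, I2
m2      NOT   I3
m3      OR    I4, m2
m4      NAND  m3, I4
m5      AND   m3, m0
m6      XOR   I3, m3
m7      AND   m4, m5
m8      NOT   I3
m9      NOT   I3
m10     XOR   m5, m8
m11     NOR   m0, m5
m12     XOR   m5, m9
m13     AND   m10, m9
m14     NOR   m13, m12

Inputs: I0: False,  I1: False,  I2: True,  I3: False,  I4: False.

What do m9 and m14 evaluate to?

m9 = True, m14 = True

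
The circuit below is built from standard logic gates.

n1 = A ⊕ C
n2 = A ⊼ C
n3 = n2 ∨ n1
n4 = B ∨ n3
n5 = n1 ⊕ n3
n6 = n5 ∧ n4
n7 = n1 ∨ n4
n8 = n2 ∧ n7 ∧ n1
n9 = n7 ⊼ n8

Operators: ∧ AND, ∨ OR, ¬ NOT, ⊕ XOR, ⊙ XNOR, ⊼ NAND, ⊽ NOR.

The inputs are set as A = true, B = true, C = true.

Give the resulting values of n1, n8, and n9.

n1 = A XOR C = true XOR true = false
n2 = A NAND C = true NAND true = false
n3 = n2 OR n1 = false OR false = false
n4 = B OR n3 = true OR false = true
n7 = n1 OR n4 = false OR true = true
n8 = n2 AND n7 AND n1 = false AND true AND false = false
n9 = n7 NAND n8 = true NAND false = true

n1 = false, n8 = false, n9 = true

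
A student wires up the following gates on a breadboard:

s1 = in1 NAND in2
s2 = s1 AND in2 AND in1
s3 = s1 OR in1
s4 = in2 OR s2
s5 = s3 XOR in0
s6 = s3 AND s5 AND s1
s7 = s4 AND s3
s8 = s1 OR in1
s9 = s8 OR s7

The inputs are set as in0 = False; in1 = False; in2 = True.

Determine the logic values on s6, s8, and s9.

s6 = True, s8 = True, s9 = True

s1 = in1 NAND in2 = False NAND True = True
s2 = s1 AND in2 AND in1 = True AND True AND False = False
s3 = s1 OR in1 = True OR False = True
s4 = in2 OR s2 = True OR False = True
s5 = s3 XOR in0 = True XOR False = True
s6 = s3 AND s5 AND s1 = True AND True AND True = True
s7 = s4 AND s3 = True AND True = True
s8 = s1 OR in1 = True OR False = True
s9 = s8 OR s7 = True OR True = True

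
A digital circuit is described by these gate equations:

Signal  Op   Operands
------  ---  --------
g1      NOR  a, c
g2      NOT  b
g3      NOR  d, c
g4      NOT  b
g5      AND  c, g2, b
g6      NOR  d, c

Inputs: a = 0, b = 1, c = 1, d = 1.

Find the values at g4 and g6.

g4 = NOT b = NOT 1 = 0
g6 = d NOR c = 1 NOR 1 = 0

g4 = 0; g6 = 0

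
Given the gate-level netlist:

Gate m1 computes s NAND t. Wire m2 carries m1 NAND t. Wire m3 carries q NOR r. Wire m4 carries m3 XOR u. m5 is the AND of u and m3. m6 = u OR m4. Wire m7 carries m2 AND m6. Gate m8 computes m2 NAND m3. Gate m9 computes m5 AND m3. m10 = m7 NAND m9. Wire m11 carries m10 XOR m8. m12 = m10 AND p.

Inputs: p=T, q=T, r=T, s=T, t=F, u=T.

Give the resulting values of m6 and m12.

m6 = T, m12 = T

m1 = s NAND t = T NAND F = T
m2 = m1 NAND t = T NAND F = T
m3 = q NOR r = T NOR T = F
m4 = m3 XOR u = F XOR T = T
m5 = u AND m3 = T AND F = F
m6 = u OR m4 = T OR T = T
m7 = m2 AND m6 = T AND T = T
m9 = m5 AND m3 = F AND F = F
m10 = m7 NAND m9 = T NAND F = T
m12 = m10 AND p = T AND T = T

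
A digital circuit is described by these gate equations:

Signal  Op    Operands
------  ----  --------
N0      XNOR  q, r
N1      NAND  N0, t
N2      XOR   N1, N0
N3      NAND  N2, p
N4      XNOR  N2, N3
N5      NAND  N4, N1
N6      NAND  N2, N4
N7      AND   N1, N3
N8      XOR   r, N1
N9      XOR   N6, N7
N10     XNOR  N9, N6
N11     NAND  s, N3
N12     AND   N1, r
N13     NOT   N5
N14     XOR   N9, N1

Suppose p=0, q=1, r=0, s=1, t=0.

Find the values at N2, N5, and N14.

N2 = 1, N5 = 0, N14 = 0

N0 = q XNOR r = 1 XNOR 0 = 0
N1 = N0 NAND t = 0 NAND 0 = 1
N2 = N1 XOR N0 = 1 XOR 0 = 1
N3 = N2 NAND p = 1 NAND 0 = 1
N4 = N2 XNOR N3 = 1 XNOR 1 = 1
N5 = N4 NAND N1 = 1 NAND 1 = 0
N6 = N2 NAND N4 = 1 NAND 1 = 0
N7 = N1 AND N3 = 1 AND 1 = 1
N9 = N6 XOR N7 = 0 XOR 1 = 1
N14 = N9 XOR N1 = 1 XOR 1 = 0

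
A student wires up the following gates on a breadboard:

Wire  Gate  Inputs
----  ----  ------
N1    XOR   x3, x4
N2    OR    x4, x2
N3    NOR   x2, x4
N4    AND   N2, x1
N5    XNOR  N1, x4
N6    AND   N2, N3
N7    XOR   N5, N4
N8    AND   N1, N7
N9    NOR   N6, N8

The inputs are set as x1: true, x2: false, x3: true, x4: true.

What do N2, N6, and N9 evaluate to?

N1 = x3 XOR x4 = true XOR true = false
N2 = x4 OR x2 = true OR false = true
N3 = x2 NOR x4 = false NOR true = false
N4 = N2 AND x1 = true AND true = true
N5 = N1 XNOR x4 = false XNOR true = false
N6 = N2 AND N3 = true AND false = false
N7 = N5 XOR N4 = false XOR true = true
N8 = N1 AND N7 = false AND true = false
N9 = N6 NOR N8 = false NOR false = true

N2 = true  N6 = false  N9 = true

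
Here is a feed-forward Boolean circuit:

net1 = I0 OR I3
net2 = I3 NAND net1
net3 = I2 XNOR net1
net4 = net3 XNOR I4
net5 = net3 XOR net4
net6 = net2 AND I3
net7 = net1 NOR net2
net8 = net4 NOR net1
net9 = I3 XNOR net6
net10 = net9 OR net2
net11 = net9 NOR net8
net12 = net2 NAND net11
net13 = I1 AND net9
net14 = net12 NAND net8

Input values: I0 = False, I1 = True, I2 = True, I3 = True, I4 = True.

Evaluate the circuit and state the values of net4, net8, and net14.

net1 = I0 OR I3 = False OR True = True
net2 = I3 NAND net1 = True NAND True = False
net3 = I2 XNOR net1 = True XNOR True = True
net4 = net3 XNOR I4 = True XNOR True = True
net6 = net2 AND I3 = False AND True = False
net8 = net4 NOR net1 = True NOR True = False
net9 = I3 XNOR net6 = True XNOR False = False
net11 = net9 NOR net8 = False NOR False = True
net12 = net2 NAND net11 = False NAND True = True
net14 = net12 NAND net8 = True NAND False = True

net4 = True  net8 = False  net14 = True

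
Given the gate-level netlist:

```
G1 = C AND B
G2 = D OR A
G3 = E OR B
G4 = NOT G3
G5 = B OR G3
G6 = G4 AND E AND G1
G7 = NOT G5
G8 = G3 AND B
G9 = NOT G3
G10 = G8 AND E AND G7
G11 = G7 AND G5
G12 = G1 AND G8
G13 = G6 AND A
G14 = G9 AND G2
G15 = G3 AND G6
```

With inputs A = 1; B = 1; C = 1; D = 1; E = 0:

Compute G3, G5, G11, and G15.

G1 = C AND B = 1 AND 1 = 1
G3 = E OR B = 0 OR 1 = 1
G4 = NOT G3 = NOT 1 = 0
G5 = B OR G3 = 1 OR 1 = 1
G6 = G4 AND E AND G1 = 0 AND 0 AND 1 = 0
G7 = NOT G5 = NOT 1 = 0
G11 = G7 AND G5 = 0 AND 1 = 0
G15 = G3 AND G6 = 1 AND 0 = 0

G3 = 1; G5 = 1; G11 = 0; G15 = 0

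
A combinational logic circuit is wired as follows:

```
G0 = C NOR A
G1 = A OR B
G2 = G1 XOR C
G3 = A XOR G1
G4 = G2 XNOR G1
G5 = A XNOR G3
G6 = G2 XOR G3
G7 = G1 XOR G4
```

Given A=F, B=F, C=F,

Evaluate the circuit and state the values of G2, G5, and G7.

G1 = A OR B = F OR F = F
G2 = G1 XOR C = F XOR F = F
G3 = A XOR G1 = F XOR F = F
G4 = G2 XNOR G1 = F XNOR F = T
G5 = A XNOR G3 = F XNOR F = T
G7 = G1 XOR G4 = F XOR T = T

G2 = F; G5 = T; G7 = T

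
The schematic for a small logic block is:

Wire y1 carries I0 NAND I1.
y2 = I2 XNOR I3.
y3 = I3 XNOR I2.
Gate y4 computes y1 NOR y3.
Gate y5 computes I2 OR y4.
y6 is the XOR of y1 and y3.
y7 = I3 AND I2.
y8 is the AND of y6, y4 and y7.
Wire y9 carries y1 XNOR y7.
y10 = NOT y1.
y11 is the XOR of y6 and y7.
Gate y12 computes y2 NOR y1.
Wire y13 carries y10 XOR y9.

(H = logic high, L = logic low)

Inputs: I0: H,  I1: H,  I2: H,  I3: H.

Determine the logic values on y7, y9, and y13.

y7 = H; y9 = L; y13 = H

y1 = I0 NAND I1 = H NAND H = L
y7 = I3 AND I2 = H AND H = H
y9 = y1 XNOR y7 = L XNOR H = L
y10 = NOT y1 = NOT L = H
y13 = y10 XOR y9 = H XOR L = H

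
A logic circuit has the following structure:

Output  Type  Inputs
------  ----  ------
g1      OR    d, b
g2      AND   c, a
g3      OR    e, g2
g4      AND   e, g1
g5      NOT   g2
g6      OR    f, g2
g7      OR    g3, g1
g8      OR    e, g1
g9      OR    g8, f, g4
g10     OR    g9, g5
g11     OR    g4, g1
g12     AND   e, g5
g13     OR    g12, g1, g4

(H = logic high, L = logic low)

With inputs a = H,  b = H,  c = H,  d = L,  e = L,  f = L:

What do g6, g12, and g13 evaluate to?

g6 = H; g12 = L; g13 = H

g1 = d OR b = L OR H = H
g2 = c AND a = H AND H = H
g4 = e AND g1 = L AND H = L
g5 = NOT g2 = NOT H = L
g6 = f OR g2 = L OR H = H
g12 = e AND g5 = L AND L = L
g13 = g12 OR g1 OR g4 = L OR H OR L = H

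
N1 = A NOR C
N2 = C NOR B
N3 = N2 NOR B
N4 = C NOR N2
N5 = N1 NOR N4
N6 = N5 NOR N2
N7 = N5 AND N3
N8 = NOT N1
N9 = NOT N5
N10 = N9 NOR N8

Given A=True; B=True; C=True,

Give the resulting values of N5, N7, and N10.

N1 = A NOR C = True NOR True = False
N2 = C NOR B = True NOR True = False
N3 = N2 NOR B = False NOR True = False
N4 = C NOR N2 = True NOR False = False
N5 = N1 NOR N4 = False NOR False = True
N7 = N5 AND N3 = True AND False = False
N8 = NOT N1 = NOT False = True
N9 = NOT N5 = NOT True = False
N10 = N9 NOR N8 = False NOR True = False

N5 = True, N7 = False, N10 = False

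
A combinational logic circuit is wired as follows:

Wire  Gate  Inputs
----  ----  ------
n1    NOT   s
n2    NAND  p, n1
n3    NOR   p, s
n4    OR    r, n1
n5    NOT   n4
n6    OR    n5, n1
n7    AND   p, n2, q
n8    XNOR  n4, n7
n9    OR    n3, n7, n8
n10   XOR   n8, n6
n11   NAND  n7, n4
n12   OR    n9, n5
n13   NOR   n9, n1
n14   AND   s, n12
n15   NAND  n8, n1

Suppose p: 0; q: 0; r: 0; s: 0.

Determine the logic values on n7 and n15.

n7 = 0; n15 = 1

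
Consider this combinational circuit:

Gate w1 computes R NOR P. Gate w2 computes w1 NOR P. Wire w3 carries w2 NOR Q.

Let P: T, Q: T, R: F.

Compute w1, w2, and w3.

w1 = F, w2 = F, w3 = F

w1 = R NOR P = F NOR T = F
w2 = w1 NOR P = F NOR T = F
w3 = w2 NOR Q = F NOR T = F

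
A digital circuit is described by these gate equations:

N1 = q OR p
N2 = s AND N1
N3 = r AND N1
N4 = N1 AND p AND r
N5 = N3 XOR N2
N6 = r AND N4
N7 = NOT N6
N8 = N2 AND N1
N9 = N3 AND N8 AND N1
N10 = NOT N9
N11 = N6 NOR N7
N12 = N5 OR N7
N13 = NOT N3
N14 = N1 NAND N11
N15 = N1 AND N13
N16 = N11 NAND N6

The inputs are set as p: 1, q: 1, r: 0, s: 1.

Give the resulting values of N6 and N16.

N6 = 0, N16 = 1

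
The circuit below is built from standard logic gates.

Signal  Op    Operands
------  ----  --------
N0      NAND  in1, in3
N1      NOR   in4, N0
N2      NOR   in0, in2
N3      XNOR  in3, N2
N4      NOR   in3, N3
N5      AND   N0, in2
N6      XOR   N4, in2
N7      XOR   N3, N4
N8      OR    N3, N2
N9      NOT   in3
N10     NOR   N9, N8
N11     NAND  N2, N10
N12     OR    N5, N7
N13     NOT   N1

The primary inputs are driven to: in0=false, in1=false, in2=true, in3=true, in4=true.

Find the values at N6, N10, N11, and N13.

N0 = in1 NAND in3 = false NAND true = true
N1 = in4 NOR N0 = true NOR true = false
N2 = in0 NOR in2 = false NOR true = false
N3 = in3 XNOR N2 = true XNOR false = false
N4 = in3 NOR N3 = true NOR false = false
N6 = N4 XOR in2 = false XOR true = true
N8 = N3 OR N2 = false OR false = false
N9 = NOT in3 = NOT true = false
N10 = N9 NOR N8 = false NOR false = true
N11 = N2 NAND N10 = false NAND true = true
N13 = NOT N1 = NOT false = true

N6 = true; N10 = true; N11 = true; N13 = true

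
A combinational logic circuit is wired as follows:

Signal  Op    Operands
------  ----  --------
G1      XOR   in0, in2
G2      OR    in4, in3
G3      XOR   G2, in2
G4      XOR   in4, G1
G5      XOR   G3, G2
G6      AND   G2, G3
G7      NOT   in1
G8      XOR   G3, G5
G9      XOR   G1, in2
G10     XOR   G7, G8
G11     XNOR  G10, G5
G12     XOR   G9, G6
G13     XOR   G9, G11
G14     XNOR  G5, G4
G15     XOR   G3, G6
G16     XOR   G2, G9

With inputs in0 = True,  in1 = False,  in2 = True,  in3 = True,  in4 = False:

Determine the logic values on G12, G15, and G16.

G1 = in0 XOR in2 = True XOR True = False
G2 = in4 OR in3 = False OR True = True
G3 = G2 XOR in2 = True XOR True = False
G6 = G2 AND G3 = True AND False = False
G9 = G1 XOR in2 = False XOR True = True
G12 = G9 XOR G6 = True XOR False = True
G15 = G3 XOR G6 = False XOR False = False
G16 = G2 XOR G9 = True XOR True = False

G12 = True; G15 = False; G16 = False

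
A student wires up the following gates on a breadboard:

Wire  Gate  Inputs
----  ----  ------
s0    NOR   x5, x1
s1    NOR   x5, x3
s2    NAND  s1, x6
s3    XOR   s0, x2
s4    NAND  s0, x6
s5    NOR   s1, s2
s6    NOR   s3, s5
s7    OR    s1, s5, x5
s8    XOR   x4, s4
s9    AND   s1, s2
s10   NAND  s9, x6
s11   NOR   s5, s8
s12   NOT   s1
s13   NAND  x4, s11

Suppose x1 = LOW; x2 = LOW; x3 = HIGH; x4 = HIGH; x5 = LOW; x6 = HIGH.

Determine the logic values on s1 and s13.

s0 = x5 NOR x1 = LOW NOR LOW = HIGH
s1 = x5 NOR x3 = LOW NOR HIGH = LOW
s2 = s1 NAND x6 = LOW NAND HIGH = HIGH
s4 = s0 NAND x6 = HIGH NAND HIGH = LOW
s5 = s1 NOR s2 = LOW NOR HIGH = LOW
s8 = x4 XOR s4 = HIGH XOR LOW = HIGH
s11 = s5 NOR s8 = LOW NOR HIGH = LOW
s13 = x4 NAND s11 = HIGH NAND LOW = HIGH

s1 = LOW, s13 = HIGH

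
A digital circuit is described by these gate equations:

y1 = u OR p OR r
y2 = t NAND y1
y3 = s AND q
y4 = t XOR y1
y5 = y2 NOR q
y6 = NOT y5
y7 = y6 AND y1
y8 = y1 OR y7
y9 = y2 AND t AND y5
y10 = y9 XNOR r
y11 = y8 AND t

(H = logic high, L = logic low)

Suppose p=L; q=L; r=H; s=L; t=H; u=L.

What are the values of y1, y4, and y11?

y1 = u OR p OR r = L OR L OR H = H
y2 = t NAND y1 = H NAND H = L
y4 = t XOR y1 = H XOR H = L
y5 = y2 NOR q = L NOR L = H
y6 = NOT y5 = NOT H = L
y7 = y6 AND y1 = L AND H = L
y8 = y1 OR y7 = H OR L = H
y11 = y8 AND t = H AND H = H

y1 = H, y4 = L, y11 = H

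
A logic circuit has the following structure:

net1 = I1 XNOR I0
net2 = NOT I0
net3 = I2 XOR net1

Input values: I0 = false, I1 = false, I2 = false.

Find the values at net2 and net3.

net1 = I1 XNOR I0 = false XNOR false = true
net2 = NOT I0 = NOT false = true
net3 = I2 XOR net1 = false XOR true = true

net2 = true, net3 = true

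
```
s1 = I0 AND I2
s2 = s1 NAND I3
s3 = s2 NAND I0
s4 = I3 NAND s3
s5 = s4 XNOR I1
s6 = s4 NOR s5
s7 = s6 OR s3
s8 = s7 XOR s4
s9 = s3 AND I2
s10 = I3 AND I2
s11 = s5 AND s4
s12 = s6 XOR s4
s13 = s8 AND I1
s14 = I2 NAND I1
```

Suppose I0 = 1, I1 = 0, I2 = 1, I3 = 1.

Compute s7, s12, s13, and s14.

s7 = 1; s12 = 0; s13 = 0; s14 = 1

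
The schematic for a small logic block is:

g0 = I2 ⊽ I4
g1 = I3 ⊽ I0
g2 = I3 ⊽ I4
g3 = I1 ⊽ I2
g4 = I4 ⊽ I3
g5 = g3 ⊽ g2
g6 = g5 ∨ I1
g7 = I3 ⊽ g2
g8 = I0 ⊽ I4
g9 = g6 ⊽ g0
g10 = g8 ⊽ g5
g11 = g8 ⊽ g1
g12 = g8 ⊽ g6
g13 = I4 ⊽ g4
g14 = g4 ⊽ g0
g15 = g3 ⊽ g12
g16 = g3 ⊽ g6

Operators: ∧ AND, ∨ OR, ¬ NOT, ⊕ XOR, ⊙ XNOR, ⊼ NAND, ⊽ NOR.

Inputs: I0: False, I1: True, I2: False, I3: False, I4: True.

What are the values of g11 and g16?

g11 = False; g16 = False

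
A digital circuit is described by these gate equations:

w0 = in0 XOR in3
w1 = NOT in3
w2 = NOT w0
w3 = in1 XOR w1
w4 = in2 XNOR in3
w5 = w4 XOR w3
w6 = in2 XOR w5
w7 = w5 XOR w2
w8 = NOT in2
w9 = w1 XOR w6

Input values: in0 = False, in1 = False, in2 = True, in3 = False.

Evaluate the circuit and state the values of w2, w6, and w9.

w2 = True  w6 = False  w9 = True

w0 = in0 XOR in3 = False XOR False = False
w1 = NOT in3 = NOT False = True
w2 = NOT w0 = NOT False = True
w3 = in1 XOR w1 = False XOR True = True
w4 = in2 XNOR in3 = True XNOR False = False
w5 = w4 XOR w3 = False XOR True = True
w6 = in2 XOR w5 = True XOR True = False
w9 = w1 XOR w6 = True XOR False = True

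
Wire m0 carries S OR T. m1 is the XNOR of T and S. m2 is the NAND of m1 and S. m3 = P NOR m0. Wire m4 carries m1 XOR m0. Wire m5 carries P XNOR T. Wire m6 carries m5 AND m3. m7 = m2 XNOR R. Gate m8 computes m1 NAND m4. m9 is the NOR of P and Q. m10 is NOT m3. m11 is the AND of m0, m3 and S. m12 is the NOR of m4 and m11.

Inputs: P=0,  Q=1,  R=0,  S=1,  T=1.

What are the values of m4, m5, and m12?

m0 = S OR T = 1 OR 1 = 1
m1 = T XNOR S = 1 XNOR 1 = 1
m3 = P NOR m0 = 0 NOR 1 = 0
m4 = m1 XOR m0 = 1 XOR 1 = 0
m5 = P XNOR T = 0 XNOR 1 = 0
m11 = m0 AND m3 AND S = 1 AND 0 AND 1 = 0
m12 = m4 NOR m11 = 0 NOR 0 = 1

m4 = 0, m5 = 0, m12 = 1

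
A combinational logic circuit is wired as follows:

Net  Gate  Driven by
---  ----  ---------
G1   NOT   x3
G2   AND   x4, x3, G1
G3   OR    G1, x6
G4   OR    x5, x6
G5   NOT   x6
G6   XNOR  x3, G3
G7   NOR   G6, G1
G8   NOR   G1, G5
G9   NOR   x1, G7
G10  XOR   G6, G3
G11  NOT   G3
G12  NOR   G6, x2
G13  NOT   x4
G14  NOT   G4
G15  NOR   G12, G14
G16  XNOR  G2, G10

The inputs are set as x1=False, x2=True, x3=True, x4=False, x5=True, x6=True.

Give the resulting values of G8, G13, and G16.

G8 = True; G13 = True; G16 = True

G1 = NOT x3 = NOT True = False
G2 = x4 AND x3 AND G1 = False AND True AND False = False
G3 = G1 OR x6 = False OR True = True
G5 = NOT x6 = NOT True = False
G6 = x3 XNOR G3 = True XNOR True = True
G8 = G1 NOR G5 = False NOR False = True
G10 = G6 XOR G3 = True XOR True = False
G13 = NOT x4 = NOT False = True
G16 = G2 XNOR G10 = False XNOR False = True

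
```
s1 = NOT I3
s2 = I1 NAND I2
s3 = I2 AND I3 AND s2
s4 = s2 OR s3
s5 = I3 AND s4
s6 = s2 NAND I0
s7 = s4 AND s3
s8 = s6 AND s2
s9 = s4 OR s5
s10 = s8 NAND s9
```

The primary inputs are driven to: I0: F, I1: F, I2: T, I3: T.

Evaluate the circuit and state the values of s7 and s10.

s7 = T  s10 = F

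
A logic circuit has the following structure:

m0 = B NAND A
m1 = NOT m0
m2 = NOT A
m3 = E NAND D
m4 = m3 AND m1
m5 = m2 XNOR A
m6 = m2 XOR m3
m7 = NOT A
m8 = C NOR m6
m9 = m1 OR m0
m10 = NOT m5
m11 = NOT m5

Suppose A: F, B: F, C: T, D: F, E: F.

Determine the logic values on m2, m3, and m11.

m2 = T  m3 = T  m11 = T

m2 = NOT A = NOT F = T
m3 = E NAND D = F NAND F = T
m5 = m2 XNOR A = T XNOR F = F
m11 = NOT m5 = NOT F = T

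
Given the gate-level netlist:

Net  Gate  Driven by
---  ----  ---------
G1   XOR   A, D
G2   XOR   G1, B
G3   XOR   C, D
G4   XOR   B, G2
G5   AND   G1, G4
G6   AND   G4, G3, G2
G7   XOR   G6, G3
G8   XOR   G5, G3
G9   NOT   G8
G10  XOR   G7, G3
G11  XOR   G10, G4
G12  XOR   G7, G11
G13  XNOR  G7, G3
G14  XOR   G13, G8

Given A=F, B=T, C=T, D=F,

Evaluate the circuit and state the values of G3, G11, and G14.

G1 = A XOR D = F XOR F = F
G2 = G1 XOR B = F XOR T = T
G3 = C XOR D = T XOR F = T
G4 = B XOR G2 = T XOR T = F
G5 = G1 AND G4 = F AND F = F
G6 = G4 AND G3 AND G2 = F AND T AND T = F
G7 = G6 XOR G3 = F XOR T = T
G8 = G5 XOR G3 = F XOR T = T
G10 = G7 XOR G3 = T XOR T = F
G11 = G10 XOR G4 = F XOR F = F
G13 = G7 XNOR G3 = T XNOR T = T
G14 = G13 XOR G8 = T XOR T = F

G3 = T  G11 = F  G14 = F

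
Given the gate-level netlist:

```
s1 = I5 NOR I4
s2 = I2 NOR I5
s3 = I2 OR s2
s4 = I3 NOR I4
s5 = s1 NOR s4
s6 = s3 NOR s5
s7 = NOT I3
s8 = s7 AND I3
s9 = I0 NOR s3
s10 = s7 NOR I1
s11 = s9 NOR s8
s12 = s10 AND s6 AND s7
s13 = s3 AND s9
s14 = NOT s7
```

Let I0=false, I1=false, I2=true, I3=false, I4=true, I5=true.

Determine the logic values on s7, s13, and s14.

s7 = true; s13 = false; s14 = false

s2 = I2 NOR I5 = true NOR true = false
s3 = I2 OR s2 = true OR false = true
s7 = NOT I3 = NOT false = true
s9 = I0 NOR s3 = false NOR true = false
s13 = s3 AND s9 = true AND false = false
s14 = NOT s7 = NOT true = false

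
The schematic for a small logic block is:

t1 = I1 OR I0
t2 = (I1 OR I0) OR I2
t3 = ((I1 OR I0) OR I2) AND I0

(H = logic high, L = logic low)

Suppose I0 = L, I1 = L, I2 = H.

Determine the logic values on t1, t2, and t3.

t1 = L, t2 = H, t3 = L

t1 = L OR L = L
t2 = (L OR L) OR H = H
t3 = ((L OR L) OR H) AND L = L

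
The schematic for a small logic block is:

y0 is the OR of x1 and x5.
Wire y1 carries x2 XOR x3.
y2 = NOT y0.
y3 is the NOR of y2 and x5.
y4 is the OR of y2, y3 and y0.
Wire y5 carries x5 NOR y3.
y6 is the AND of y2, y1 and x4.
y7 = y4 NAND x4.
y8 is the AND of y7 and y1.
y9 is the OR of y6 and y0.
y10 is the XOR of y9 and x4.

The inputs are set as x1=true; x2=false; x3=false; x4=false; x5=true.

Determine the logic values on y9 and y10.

y9 = true, y10 = true

y0 = x1 OR x5 = true OR true = true
y1 = x2 XOR x3 = false XOR false = false
y2 = NOT y0 = NOT true = false
y6 = y2 AND y1 AND x4 = false AND false AND false = false
y9 = y6 OR y0 = false OR true = true
y10 = y9 XOR x4 = true XOR false = true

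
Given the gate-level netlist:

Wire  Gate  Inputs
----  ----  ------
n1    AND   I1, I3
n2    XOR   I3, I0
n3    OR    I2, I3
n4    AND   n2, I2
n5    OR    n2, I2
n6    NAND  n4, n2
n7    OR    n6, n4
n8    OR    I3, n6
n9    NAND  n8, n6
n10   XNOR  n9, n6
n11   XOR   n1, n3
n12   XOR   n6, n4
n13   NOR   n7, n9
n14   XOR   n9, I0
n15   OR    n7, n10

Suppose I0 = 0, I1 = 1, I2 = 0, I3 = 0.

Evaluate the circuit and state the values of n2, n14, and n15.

n2 = I3 XOR I0 = 0 XOR 0 = 0
n4 = n2 AND I2 = 0 AND 0 = 0
n6 = n4 NAND n2 = 0 NAND 0 = 1
n7 = n6 OR n4 = 1 OR 0 = 1
n8 = I3 OR n6 = 0 OR 1 = 1
n9 = n8 NAND n6 = 1 NAND 1 = 0
n10 = n9 XNOR n6 = 0 XNOR 1 = 0
n14 = n9 XOR I0 = 0 XOR 0 = 0
n15 = n7 OR n10 = 1 OR 0 = 1

n2 = 0, n14 = 0, n15 = 1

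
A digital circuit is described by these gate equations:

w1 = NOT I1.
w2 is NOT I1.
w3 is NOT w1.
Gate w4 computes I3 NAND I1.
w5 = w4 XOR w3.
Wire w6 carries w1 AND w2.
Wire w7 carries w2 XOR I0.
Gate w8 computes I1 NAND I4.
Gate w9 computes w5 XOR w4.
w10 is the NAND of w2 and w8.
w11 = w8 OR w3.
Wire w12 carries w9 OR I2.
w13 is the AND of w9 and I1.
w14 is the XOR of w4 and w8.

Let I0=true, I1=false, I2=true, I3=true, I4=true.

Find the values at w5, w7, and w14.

w5 = true; w7 = false; w14 = false

w1 = NOT I1 = NOT false = true
w2 = NOT I1 = NOT false = true
w3 = NOT w1 = NOT true = false
w4 = I3 NAND I1 = true NAND false = true
w5 = w4 XOR w3 = true XOR false = true
w7 = w2 XOR I0 = true XOR true = false
w8 = I1 NAND I4 = false NAND true = true
w14 = w4 XOR w8 = true XOR true = false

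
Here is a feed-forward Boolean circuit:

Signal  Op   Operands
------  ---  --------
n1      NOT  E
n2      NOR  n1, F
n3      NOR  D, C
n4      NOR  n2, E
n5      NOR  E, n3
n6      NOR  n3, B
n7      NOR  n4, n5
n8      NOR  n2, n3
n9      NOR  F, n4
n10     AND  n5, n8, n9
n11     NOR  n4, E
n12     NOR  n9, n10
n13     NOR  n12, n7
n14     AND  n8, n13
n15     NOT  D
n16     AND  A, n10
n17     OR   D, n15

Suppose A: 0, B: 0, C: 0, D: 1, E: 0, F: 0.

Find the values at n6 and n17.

n6 = 1, n17 = 1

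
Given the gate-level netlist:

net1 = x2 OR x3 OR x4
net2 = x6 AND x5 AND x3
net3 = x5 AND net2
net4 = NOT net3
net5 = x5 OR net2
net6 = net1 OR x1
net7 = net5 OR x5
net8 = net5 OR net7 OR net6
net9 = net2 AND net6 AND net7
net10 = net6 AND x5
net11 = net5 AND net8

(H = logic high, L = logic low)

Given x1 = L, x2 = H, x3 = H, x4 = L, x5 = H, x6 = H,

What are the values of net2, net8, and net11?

net1 = x2 OR x3 OR x4 = H OR H OR L = H
net2 = x6 AND x5 AND x3 = H AND H AND H = H
net5 = x5 OR net2 = H OR H = H
net6 = net1 OR x1 = H OR L = H
net7 = net5 OR x5 = H OR H = H
net8 = net5 OR net7 OR net6 = H OR H OR H = H
net11 = net5 AND net8 = H AND H = H

net2 = H  net8 = H  net11 = H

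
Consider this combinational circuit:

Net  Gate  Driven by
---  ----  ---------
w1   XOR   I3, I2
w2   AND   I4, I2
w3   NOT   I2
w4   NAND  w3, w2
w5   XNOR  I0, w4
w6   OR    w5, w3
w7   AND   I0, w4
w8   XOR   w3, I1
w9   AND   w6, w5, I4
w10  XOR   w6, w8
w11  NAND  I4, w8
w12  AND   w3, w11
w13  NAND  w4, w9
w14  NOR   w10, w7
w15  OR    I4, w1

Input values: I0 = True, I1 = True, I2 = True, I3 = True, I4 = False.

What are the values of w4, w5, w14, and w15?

w1 = I3 XOR I2 = True XOR True = False
w2 = I4 AND I2 = False AND True = False
w3 = NOT I2 = NOT True = False
w4 = w3 NAND w2 = False NAND False = True
w5 = I0 XNOR w4 = True XNOR True = True
w6 = w5 OR w3 = True OR False = True
w7 = I0 AND w4 = True AND True = True
w8 = w3 XOR I1 = False XOR True = True
w10 = w6 XOR w8 = True XOR True = False
w14 = w10 NOR w7 = False NOR True = False
w15 = I4 OR w1 = False OR False = False

w4 = True, w5 = True, w14 = False, w15 = False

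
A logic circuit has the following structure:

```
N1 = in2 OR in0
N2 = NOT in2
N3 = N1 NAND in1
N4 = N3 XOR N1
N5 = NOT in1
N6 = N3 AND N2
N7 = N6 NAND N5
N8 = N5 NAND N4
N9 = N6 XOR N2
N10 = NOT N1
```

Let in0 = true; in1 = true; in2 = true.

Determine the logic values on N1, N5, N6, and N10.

N1 = in2 OR in0 = true OR true = true
N2 = NOT in2 = NOT true = false
N3 = N1 NAND in1 = true NAND true = false
N5 = NOT in1 = NOT true = false
N6 = N3 AND N2 = false AND false = false
N10 = NOT N1 = NOT true = false

N1 = true, N5 = false, N6 = false, N10 = false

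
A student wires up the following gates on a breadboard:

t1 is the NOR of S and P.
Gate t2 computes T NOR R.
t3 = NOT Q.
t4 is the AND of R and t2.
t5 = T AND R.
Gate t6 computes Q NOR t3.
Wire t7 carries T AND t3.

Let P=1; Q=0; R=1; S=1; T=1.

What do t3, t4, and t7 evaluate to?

t3 = 1, t4 = 0, t7 = 1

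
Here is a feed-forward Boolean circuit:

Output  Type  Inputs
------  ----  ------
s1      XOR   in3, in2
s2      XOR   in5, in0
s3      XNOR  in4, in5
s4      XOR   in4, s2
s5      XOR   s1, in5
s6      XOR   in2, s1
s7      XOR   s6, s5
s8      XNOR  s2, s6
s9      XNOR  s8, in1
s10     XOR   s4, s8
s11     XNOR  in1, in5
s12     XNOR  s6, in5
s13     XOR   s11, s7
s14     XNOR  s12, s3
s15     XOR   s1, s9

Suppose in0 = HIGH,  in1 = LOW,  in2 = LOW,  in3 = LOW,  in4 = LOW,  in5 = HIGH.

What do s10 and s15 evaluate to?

s10 = HIGH; s15 = LOW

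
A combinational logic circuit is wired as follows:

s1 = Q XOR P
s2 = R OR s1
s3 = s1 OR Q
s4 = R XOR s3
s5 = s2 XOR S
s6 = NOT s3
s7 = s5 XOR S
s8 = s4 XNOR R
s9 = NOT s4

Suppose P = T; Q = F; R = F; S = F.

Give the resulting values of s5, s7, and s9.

s1 = Q XOR P = F XOR T = T
s2 = R OR s1 = F OR T = T
s3 = s1 OR Q = T OR F = T
s4 = R XOR s3 = F XOR T = T
s5 = s2 XOR S = T XOR F = T
s7 = s5 XOR S = T XOR F = T
s9 = NOT s4 = NOT T = F

s5 = T  s7 = T  s9 = F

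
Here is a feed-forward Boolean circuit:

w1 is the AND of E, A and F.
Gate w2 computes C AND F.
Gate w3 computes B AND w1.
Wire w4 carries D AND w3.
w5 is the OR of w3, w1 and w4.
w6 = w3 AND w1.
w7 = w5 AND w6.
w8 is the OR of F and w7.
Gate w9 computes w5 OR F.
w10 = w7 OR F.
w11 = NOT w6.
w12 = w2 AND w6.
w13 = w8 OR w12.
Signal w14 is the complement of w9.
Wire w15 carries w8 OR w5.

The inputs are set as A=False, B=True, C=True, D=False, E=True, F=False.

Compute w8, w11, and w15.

w8 = False, w11 = True, w15 = False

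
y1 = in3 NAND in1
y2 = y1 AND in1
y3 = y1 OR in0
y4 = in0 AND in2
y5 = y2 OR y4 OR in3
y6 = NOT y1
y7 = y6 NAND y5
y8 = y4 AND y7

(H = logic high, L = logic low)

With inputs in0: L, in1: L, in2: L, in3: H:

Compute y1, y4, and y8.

y1 = H; y4 = L; y8 = L

y1 = in3 NAND in1 = H NAND L = H
y2 = y1 AND in1 = H AND L = L
y4 = in0 AND in2 = L AND L = L
y5 = y2 OR y4 OR in3 = L OR L OR H = H
y6 = NOT y1 = NOT H = L
y7 = y6 NAND y5 = L NAND H = H
y8 = y4 AND y7 = L AND H = L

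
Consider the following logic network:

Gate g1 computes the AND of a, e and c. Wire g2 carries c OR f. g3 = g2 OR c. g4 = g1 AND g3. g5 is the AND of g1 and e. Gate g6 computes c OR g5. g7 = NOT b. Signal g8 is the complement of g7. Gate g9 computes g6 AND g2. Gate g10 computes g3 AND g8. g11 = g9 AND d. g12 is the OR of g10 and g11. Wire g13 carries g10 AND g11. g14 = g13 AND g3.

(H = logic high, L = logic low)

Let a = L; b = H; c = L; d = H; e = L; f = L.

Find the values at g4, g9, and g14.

g4 = L  g9 = L  g14 = L

g1 = a AND e AND c = L AND L AND L = L
g2 = c OR f = L OR L = L
g3 = g2 OR c = L OR L = L
g4 = g1 AND g3 = L AND L = L
g5 = g1 AND e = L AND L = L
g6 = c OR g5 = L OR L = L
g7 = NOT b = NOT H = L
g8 = NOT g7 = NOT L = H
g9 = g6 AND g2 = L AND L = L
g10 = g3 AND g8 = L AND H = L
g11 = g9 AND d = L AND H = L
g13 = g10 AND g11 = L AND L = L
g14 = g13 AND g3 = L AND L = L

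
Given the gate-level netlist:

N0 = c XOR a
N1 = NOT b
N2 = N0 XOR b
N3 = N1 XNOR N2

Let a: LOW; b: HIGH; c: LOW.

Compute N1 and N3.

N0 = c XOR a = LOW XOR LOW = LOW
N1 = NOT b = NOT HIGH = LOW
N2 = N0 XOR b = LOW XOR HIGH = HIGH
N3 = N1 XNOR N2 = LOW XNOR HIGH = LOW

N1 = LOW  N3 = LOW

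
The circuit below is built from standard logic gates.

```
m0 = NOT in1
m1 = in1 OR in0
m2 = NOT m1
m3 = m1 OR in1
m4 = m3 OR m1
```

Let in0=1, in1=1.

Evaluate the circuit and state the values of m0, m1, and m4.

m0 = 0, m1 = 1, m4 = 1

m0 = NOT in1 = NOT 1 = 0
m1 = in1 OR in0 = 1 OR 1 = 1
m3 = m1 OR in1 = 1 OR 1 = 1
m4 = m3 OR m1 = 1 OR 1 = 1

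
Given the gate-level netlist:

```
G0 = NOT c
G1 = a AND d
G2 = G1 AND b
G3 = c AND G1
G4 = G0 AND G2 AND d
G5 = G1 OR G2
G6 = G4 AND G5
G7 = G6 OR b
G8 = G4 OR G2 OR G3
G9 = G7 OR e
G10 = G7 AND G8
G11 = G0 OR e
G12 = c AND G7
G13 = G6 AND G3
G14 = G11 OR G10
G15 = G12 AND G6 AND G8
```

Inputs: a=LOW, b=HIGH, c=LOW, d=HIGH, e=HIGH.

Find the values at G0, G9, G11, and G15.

G0 = HIGH, G9 = HIGH, G11 = HIGH, G15 = LOW

G0 = NOT c = NOT LOW = HIGH
G1 = a AND d = LOW AND HIGH = LOW
G2 = G1 AND b = LOW AND HIGH = LOW
G3 = c AND G1 = LOW AND LOW = LOW
G4 = G0 AND G2 AND d = HIGH AND LOW AND HIGH = LOW
G5 = G1 OR G2 = LOW OR LOW = LOW
G6 = G4 AND G5 = LOW AND LOW = LOW
G7 = G6 OR b = LOW OR HIGH = HIGH
G8 = G4 OR G2 OR G3 = LOW OR LOW OR LOW = LOW
G9 = G7 OR e = HIGH OR HIGH = HIGH
G11 = G0 OR e = HIGH OR HIGH = HIGH
G12 = c AND G7 = LOW AND HIGH = LOW
G15 = G12 AND G6 AND G8 = LOW AND LOW AND LOW = LOW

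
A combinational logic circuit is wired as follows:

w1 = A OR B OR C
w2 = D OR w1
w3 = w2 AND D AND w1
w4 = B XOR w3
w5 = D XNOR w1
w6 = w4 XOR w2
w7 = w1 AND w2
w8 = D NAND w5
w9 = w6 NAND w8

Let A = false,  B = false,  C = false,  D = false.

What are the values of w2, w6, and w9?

w1 = A OR B OR C = false OR false OR false = false
w2 = D OR w1 = false OR false = false
w3 = w2 AND D AND w1 = false AND false AND false = false
w4 = B XOR w3 = false XOR false = false
w5 = D XNOR w1 = false XNOR false = true
w6 = w4 XOR w2 = false XOR false = false
w8 = D NAND w5 = false NAND true = true
w9 = w6 NAND w8 = false NAND true = true

w2 = false, w6 = false, w9 = true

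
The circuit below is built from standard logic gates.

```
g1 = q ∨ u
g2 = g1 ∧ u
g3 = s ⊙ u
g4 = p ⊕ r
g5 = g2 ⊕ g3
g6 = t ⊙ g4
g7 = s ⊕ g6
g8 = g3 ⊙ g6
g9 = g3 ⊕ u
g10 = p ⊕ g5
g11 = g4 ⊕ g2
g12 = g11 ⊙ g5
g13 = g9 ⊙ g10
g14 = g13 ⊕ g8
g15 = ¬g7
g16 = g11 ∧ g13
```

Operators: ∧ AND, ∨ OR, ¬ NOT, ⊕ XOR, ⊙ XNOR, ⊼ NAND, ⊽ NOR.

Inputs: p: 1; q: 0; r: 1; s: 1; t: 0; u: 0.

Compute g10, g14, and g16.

g10 = 1, g14 = 0, g16 = 0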